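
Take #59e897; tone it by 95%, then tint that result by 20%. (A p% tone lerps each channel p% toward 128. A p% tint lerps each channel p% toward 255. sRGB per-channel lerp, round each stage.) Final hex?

#59e897 is rgb(89, 232, 151).
Lerp each channel 95% toward 128:
  R: 89 + 0.95×(128−89) = 89 + 37.05 = 126.05 → 126
  G: 232 + 0.95×(128−232) = 232 − 98.8 = 133.2 → 133
  B: 151 + 0.95×(128−151) = 151 − 21.85 = 129.15 → 129
After the tone: rgb(126, 133, 129) = #7e8581.
A 20% tint moves each channel 20% toward 255:
  R: 126 + 0.2×(255−126) = 126 + 25.8 = 151.8 → 152
  G: 133 + 24.4 = 157.4 → 157
  B: 129 + 25.2 = 154.2 → 154
rgb(152, 157, 154) = #989d9a.

#989d9a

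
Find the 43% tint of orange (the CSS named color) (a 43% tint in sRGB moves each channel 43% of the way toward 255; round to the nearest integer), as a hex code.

CSS orange is rgb(255, 165, 0).
Per channel, c → c + 0.43(255 − c):
  R: 255 + 0.43×(255−255) = 255 + 0 = 255 → 255
  G: 165 + 0.43×(255−165) = 165 + 38.7 = 203.7 → 204
  B: 0 + 0.43×(255−0) = 0 + 109.65 = 109.65 → 110
rgb(255, 204, 110) = #ffcc6e.

#ffcc6e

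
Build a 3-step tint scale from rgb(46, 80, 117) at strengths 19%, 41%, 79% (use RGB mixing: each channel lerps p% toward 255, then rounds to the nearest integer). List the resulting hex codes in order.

19%: (46 + 39.71 = 85.71→86, 80 + 33.25 = 113.25→113, 117 + 26.22 = 143.22→143) → #56718F
41%: (46 + 85.69 = 131.69→132, 80 + 71.75 = 151.75→152, 117 + 56.58 = 173.58→174) → #8498AE
79%: (46 + 165.11 = 211.11→211, 80 + 138.25 = 218.25→218, 117 + 109.02 = 226.02→226) → #D3DAE2

#56718F, #8498AE, #D3DAE2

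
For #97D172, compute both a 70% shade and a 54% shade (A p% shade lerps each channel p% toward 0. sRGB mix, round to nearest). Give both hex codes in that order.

#2D3F22, #456034

#97D172 is rgb(151, 209, 114).
70% shade:
  R: 151 − 105.7 = 45.3 → 45
  G: 209 + 0.7×(0−209) = 209 − 146.3 = 62.7 → 63
  B: 114 + 0.7×(0−114) = 114 − 79.8 = 34.2 → 34
  → #2D3F22
54% shade:
  R: 151 + 0.54×(0−151) = 151 − 81.54 = 69.46 → 69
  G: 209 − 112.86 = 96.14 → 96
  B: 114 + 0.54×(0−114) = 114 − 61.56 = 52.44 → 52
  → #456034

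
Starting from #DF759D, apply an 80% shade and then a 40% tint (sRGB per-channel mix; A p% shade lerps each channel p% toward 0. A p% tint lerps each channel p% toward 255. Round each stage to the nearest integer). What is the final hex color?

#DF759D is rgb(223, 117, 157).
Lerp each channel 80% toward 0:
  R: 223 − 178.4 = 44.6 → 45
  G: 117 + 0.8×(0−117) = 117 − 93.6 = 23.4 → 23
  B: 157 − 125.6 = 31.4 → 31
After the shade: rgb(45, 23, 31) = #2D171F.
Lerp each channel 40% toward 255:
  R: 45 + 0.4×(255−45) = 45 + 84 = 129 → 129
  G: 23 + 0.4×(255−23) = 23 + 92.8 = 115.8 → 116
  B: 31 + 0.4×(255−31) = 31 + 89.6 = 120.6 → 121
rgb(129, 116, 121) = #817479.

#817479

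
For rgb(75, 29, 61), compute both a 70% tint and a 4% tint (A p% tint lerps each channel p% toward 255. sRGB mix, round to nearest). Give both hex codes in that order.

70% tint:
  R: 75 + 0.7×(255−75) = 75 + 126 = 201 → 201
  G: 29 + 0.7×(255−29) = 29 + 158.2 = 187.2 → 187
  B: 61 + 0.7×(255−61) = 61 + 135.8 = 196.8 → 197
  → #C9BBC5
4% tint:
  R: 75 + 0.04×(255−75) = 75 + 7.2 = 82.2 → 82
  G: 29 + 0.04×(255−29) = 29 + 9.04 = 38.04 → 38
  B: 61 + 7.76 = 68.76 → 69
  → #522645

#C9BBC5, #522645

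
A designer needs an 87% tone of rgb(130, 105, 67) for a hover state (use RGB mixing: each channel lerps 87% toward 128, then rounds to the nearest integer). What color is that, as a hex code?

#807d78

Lerp each channel 87% toward 128:
  R: 130 − 1.74 = 128.26 → 128
  G: 105 + 0.87×(128−105) = 105 + 20.01 = 125.01 → 125
  B: 67 + 0.87×(128−67) = 67 + 53.07 = 120.07 → 120
rgb(128, 125, 120) = #807d78.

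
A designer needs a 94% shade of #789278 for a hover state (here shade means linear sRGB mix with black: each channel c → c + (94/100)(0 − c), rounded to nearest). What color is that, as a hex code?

#789278 is rgb(120, 146, 120).
A 94% shade moves each channel 94% toward 0:
  R: 120 + 0.94×(0−120) = 120 − 112.8 = 7.2 → 7
  G: 146 + 0.94×(0−146) = 146 − 137.24 = 8.76 → 9
  B: 120 + 0.94×(0−120) = 120 − 112.8 = 7.2 → 7
rgb(7, 9, 7) = #070907.

#070907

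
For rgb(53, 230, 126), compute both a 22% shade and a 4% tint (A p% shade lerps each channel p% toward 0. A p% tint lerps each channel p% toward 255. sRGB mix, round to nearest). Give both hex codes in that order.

22% shade:
  R: 53 + 0.22×(0−53) = 53 − 11.66 = 41.34 → 41
  G: 230 − 50.6 = 179.4 → 179
  B: 126 + 0.22×(0−126) = 126 − 27.72 = 98.28 → 98
  → #29B362
4% tint:
  R: 53 + 8.08 = 61.08 → 61
  G: 230 + 0.04×(255−230) = 230 + 1 = 231 → 231
  B: 126 + 0.04×(255−126) = 126 + 5.16 = 131.16 → 131
  → #3DE783

#29B362, #3DE783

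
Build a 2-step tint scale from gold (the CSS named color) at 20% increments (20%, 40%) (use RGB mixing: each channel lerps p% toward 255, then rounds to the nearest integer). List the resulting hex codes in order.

CSS gold is rgb(255, 215, 0).
20%: (255→255, 215 + 8 = 223→223, 0 + 51 = 51→51) → #FFDF33
40%: (255→255, 215 + 16 = 231→231, 0 + 102 = 102→102) → #FFE766

#FFDF33, #FFE766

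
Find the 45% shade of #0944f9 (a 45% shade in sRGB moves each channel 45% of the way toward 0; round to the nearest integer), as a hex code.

#052589

#0944f9 is rgb(9, 68, 249).
Lerp each channel 45% toward 0:
  R: 9 − 4.05 = 4.95 → 5
  G: 68 − 30.6 = 37.4 → 37
  B: 249 + 0.45×(0−249) = 249 − 112.05 = 136.95 → 137
rgb(5, 37, 137) = #052589.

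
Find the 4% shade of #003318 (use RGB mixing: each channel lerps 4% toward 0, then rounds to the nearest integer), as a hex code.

#003318 is rgb(0, 51, 24).
Per channel, c → c + 0.04(0 − c):
  R: 0 + 0 = 0 → 0
  G: 51 + 0.04×(0−51) = 51 − 2.04 = 48.96 → 49
  B: 24 − 0.96 = 23.04 → 23
rgb(0, 49, 23) = #003117.

#003117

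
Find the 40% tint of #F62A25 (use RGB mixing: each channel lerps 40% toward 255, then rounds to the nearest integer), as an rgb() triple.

rgb(250, 127, 124)

#F62A25 is rgb(246, 42, 37).
Lerp each channel 40% toward 255:
  R: 246 + 0.4×(255−246) = 246 + 3.6 = 249.6 → 250
  G: 42 + 0.4×(255−42) = 42 + 85.2 = 127.2 → 127
  B: 37 + 0.4×(255−37) = 37 + 87.2 = 124.2 → 124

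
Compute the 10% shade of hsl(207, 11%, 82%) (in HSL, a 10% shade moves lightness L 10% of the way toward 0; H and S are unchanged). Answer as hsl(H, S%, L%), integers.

hsl(207, 11%, 74%)

L moves 10% from 82 toward 0: 82 − 8.2 = 73.8 → 74.
H and S are unchanged.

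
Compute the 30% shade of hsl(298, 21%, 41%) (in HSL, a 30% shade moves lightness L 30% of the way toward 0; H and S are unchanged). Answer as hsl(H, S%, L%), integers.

L moves 30% from 41 toward 0: 41 − 12.3 = 28.7 → 29.
H and S are unchanged.

hsl(298, 21%, 29%)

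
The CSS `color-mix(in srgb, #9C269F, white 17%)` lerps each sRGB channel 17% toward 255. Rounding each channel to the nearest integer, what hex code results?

#AD4BAF

#9C269F is rgb(156, 38, 159).
Per channel, c → c + 0.17(255 − c):
  R: 156 + 0.17×(255−156) = 156 + 16.83 = 172.83 → 173
  G: 38 + 0.17×(255−38) = 38 + 36.89 = 74.89 → 75
  B: 159 + 0.17×(255−159) = 159 + 16.32 = 175.32 → 175
rgb(173, 75, 175) = #AD4BAF.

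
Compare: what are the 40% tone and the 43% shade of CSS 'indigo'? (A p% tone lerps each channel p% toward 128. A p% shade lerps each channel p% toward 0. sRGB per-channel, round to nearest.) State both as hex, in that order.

#603381, #2B004A

CSS indigo is rgb(75, 0, 130).
40% tone:
  R: 75 + 0.4×(128−75) = 75 + 21.2 = 96.2 → 96
  G: 0 + 0.4×(128−0) = 0 + 51.2 = 51.2 → 51
  B: 130 + 0.4×(128−130) = 130 − 0.8 = 129.2 → 129
  → #603381
43% shade:
  R: 75 + 0.43×(0−75) = 75 − 32.25 = 42.75 → 43
  G: 0 + 0.43×(0−0) = 0 + 0 = 0 → 0
  B: 130 − 55.9 = 74.1 → 74
  → #2B004A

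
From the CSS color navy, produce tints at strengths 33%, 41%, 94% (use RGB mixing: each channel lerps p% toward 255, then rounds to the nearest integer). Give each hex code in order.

CSS navy is rgb(0, 0, 128).
33%: (0 + 84.15 = 84.15→84, 0 + 84.15 = 84.15→84, 128 + 41.91 = 169.91→170) → #5454aa
41%: (0 + 104.55 = 104.55→105, 0 + 104.55 = 104.55→105, 128 + 52.07 = 180.07→180) → #6969b4
94%: (0 + 239.7 = 239.7→240, 0 + 239.7 = 239.7→240, 128 + 119.38 = 247.38→247) → #f0f0f7

#5454aa, #6969b4, #f0f0f7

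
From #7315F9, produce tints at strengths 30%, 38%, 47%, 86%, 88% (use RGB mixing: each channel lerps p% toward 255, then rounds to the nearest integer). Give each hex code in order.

#9D5BFB, #A86EFB, #B583FC, #EBDEFE, #EEE3FE

#7315F9 is rgb(115, 21, 249).
30%: (115 + 42 = 157→157, 21 + 70.2 = 91.2→91, 249 + 1.8 = 250.8→251) → #9D5BFB
38%: (115 + 53.2 = 168.2→168, 21 + 88.92 = 109.92→110, 249 + 2.28 = 251.28→251) → #A86EFB
47%: (115 + 65.8 = 180.8→181, 21 + 109.98 = 130.98→131, 249 + 2.82 = 251.82→252) → #B583FC
86%: (115 + 120.4 = 235.4→235, 21 + 201.24 = 222.24→222, 249 + 5.16 = 254.16→254) → #EBDEFE
88%: (115 + 123.2 = 238.2→238, 21 + 205.92 = 226.92→227, 249 + 5.28 = 254.28→254) → #EEE3FE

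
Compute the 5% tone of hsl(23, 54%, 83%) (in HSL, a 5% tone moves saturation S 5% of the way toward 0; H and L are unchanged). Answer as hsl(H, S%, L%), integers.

S moves 5% from 54 toward 0: 54 − 2.7 = 51.3 → 51.
H and L are unchanged.

hsl(23, 51%, 83%)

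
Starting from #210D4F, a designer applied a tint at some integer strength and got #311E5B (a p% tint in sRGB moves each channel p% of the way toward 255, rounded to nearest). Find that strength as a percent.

7%

#210D4F is rgb(33, 13, 79); #311E5B is rgb(49, 30, 91).
On the G channel (widest range): 30 ≈ 13 + (p/100)(255 − 13), so p ≈ 100×(30 − 13)/(255 − 13) = 1700/242 = 7.02.
p = 7 reproduces all three channels after rounding.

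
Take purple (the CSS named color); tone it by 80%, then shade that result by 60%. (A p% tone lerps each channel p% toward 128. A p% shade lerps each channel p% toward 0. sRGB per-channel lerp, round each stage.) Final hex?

CSS purple is rgb(128, 0, 128).
Per channel, c → c + 0.8(128 − c):
  R: 128 + 0 = 128 → 128
  G: 0 + 0.8×(128−0) = 0 + 102.4 = 102.4 → 102
  B: 128 + 0.8×(128−128) = 128 + 0 = 128 → 128
After the tone: rgb(128, 102, 128) = #806680.
A 60% shade moves each channel 60% toward 0:
  R: 128 − 76.8 = 51.2 → 51
  G: 102 + 0.6×(0−102) = 102 − 61.2 = 40.8 → 41
  B: 128 + 0.6×(0−128) = 128 − 76.8 = 51.2 → 51
rgb(51, 41, 51) = #332933.

#332933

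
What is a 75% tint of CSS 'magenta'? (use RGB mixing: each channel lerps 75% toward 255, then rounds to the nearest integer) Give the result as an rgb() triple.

rgb(255, 191, 255)

CSS magenta is rgb(255, 0, 255).
Per channel, c → c + 0.75(255 − c):
  R: 255 + 0 = 255 → 255
  G: 0 + 191.25 = 191.25 → 191
  B: 255 + 0 = 255 → 255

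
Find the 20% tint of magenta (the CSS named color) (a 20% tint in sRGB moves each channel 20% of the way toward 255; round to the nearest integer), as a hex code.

CSS magenta is rgb(255, 0, 255).
Per channel, c → c + 0.2(255 − c):
  R: 255 + 0.2×(255−255) = 255 + 0 = 255 → 255
  G: 0 + 0.2×(255−0) = 0 + 51 = 51 → 51
  B: 255 + 0.2×(255−255) = 255 + 0 = 255 → 255
rgb(255, 51, 255) = #ff33ff.

#ff33ff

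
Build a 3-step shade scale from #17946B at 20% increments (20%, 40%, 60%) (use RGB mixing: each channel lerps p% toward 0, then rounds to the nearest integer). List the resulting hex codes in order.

#127656, #0E5940, #093B2B

#17946B is rgb(23, 148, 107).
20%: (23 − 4.6 = 18.4→18, 148 − 29.6 = 118.4→118, 107 − 21.4 = 85.6→86) → #127656
40%: (23 − 9.2 = 13.8→14, 148 − 59.2 = 88.8→89, 107 − 42.8 = 64.2→64) → #0E5940
60%: (23 − 13.8 = 9.2→9, 148 − 88.8 = 59.2→59, 107 − 64.2 = 42.8→43) → #093B2B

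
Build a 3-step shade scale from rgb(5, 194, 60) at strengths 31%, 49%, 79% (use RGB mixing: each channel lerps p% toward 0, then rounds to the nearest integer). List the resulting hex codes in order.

#038629, #03631F, #01290D

31%: (5 − 1.55 = 3.45→3, 194 − 60.14 = 133.86→134, 60 − 18.6 = 41.4→41) → #038629
49%: (5 − 2.45 = 2.55→3, 194 − 95.06 = 98.94→99, 60 − 29.4 = 30.6→31) → #03631F
79%: (5 − 3.95 = 1.05→1, 194 − 153.26 = 40.74→41, 60 − 47.4 = 12.6→13) → #01290D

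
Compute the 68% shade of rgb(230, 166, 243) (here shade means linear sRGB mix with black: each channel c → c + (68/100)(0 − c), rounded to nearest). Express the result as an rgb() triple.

rgb(74, 53, 78)

A 68% shade moves each channel 68% toward 0:
  R: 230 + 0.68×(0−230) = 230 − 156.4 = 73.6 → 74
  G: 166 − 112.88 = 53.12 → 53
  B: 243 + 0.68×(0−243) = 243 − 165.24 = 77.76 → 78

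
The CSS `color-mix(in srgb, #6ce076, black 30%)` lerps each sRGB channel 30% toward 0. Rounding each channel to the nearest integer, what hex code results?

#6ce076 is rgb(108, 224, 118).
Lerp each channel 30% toward 0:
  R: 108 − 32.4 = 75.6 → 76
  G: 224 + 0.3×(0−224) = 224 − 67.2 = 156.8 → 157
  B: 118 + 0.3×(0−118) = 118 − 35.4 = 82.6 → 83
rgb(76, 157, 83) = #4c9d53.

#4c9d53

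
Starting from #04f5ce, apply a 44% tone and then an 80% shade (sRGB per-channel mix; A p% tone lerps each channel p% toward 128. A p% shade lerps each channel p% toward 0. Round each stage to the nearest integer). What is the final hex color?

#04f5ce is rgb(4, 245, 206).
Lerp each channel 44% toward 128:
  R: 4 + 54.56 = 58.56 → 59
  G: 245 − 51.48 = 193.52 → 194
  B: 206 + 0.44×(128−206) = 206 − 34.32 = 171.68 → 172
After the tone: rgb(59, 194, 172) = #3bc2ac.
An 80% shade moves each channel 80% toward 0:
  R: 59 + 0.8×(0−59) = 59 − 47.2 = 11.8 → 12
  G: 194 + 0.8×(0−194) = 194 − 155.2 = 38.8 → 39
  B: 172 − 137.6 = 34.4 → 34
rgb(12, 39, 34) = #0c2722.

#0c2722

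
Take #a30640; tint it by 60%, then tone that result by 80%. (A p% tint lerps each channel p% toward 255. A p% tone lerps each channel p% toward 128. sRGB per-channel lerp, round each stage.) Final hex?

#92858a

#a30640 is rgb(163, 6, 64).
Lerp each channel 60% toward 255:
  R: 163 + 0.6×(255−163) = 163 + 55.2 = 218.2 → 218
  G: 6 + 149.4 = 155.4 → 155
  B: 64 + 0.6×(255−64) = 64 + 114.6 = 178.6 → 179
After the tint: rgb(218, 155, 179) = #da9bb3.
An 80% tone moves each channel 80% toward 128:
  R: 218 + 0.8×(128−218) = 218 − 72 = 146 → 146
  G: 155 − 21.6 = 133.4 → 133
  B: 179 + 0.8×(128−179) = 179 − 40.8 = 138.2 → 138
rgb(146, 133, 138) = #92858a.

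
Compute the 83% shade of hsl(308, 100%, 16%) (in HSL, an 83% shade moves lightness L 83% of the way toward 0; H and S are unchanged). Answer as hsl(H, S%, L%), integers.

L moves 83% from 16 toward 0: 16 − 13.28 = 2.72 → 3.
H and S are unchanged.

hsl(308, 100%, 3%)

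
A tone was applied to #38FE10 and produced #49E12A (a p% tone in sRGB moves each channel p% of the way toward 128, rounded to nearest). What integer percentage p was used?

23%

#38FE10 is rgb(56, 254, 16); #49E12A is rgb(73, 225, 42).
On the G channel (widest range): 225 ≈ 254 + (p/100)(128 − 254), so p ≈ 100×(225 − 254)/(128 − 254) = -2900/-126 = 23.02.
p = 23 reproduces all three channels after rounding.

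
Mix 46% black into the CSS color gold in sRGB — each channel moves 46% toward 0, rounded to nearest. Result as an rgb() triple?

rgb(138, 116, 0)

CSS gold is rgb(255, 215, 0).
Per channel, c → c + 0.46(0 − c):
  R: 255 − 117.3 = 137.7 → 138
  G: 215 + 0.46×(0−215) = 215 − 98.9 = 116.1 → 116
  B: 0 + 0 = 0 → 0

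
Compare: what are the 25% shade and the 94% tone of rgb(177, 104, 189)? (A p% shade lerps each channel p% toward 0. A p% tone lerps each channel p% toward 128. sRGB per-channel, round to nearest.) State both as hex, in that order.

#854E8E, #837F84

25% shade:
  R: 177 − 44.25 = 132.75 → 133
  G: 104 + 0.25×(0−104) = 104 − 26 = 78 → 78
  B: 189 + 0.25×(0−189) = 189 − 47.25 = 141.75 → 142
  → #854E8E
94% tone:
  R: 177 − 46.06 = 130.94 → 131
  G: 104 + 22.56 = 126.56 → 127
  B: 189 − 57.34 = 131.66 → 132
  → #837F84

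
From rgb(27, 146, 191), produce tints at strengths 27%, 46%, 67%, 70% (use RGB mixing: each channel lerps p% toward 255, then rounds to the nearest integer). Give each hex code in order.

27%: (27 + 61.56 = 88.56→89, 146 + 29.43 = 175.43→175, 191 + 17.28 = 208.28→208) → #59AFD0
46%: (27 + 104.88 = 131.88→132, 146 + 50.14 = 196.14→196, 191 + 29.44 = 220.44→220) → #84C4DC
67%: (27 + 152.76 = 179.76→180, 146 + 73.03 = 219.03→219, 191 + 42.88 = 233.88→234) → #B4DBEA
70%: (27 + 159.6 = 186.6→187, 146 + 76.3 = 222.3→222, 191 + 44.8 = 235.8→236) → #BBDEEC

#59AFD0, #84C4DC, #B4DBEA, #BBDEEC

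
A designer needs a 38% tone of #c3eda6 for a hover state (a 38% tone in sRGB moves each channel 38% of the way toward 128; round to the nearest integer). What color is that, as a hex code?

#aac498

#c3eda6 is rgb(195, 237, 166).
Per channel, c → c + 0.38(128 − c):
  R: 195 + 0.38×(128−195) = 195 − 25.46 = 169.54 → 170
  G: 237 + 0.38×(128−237) = 237 − 41.42 = 195.58 → 196
  B: 166 + 0.38×(128−166) = 166 − 14.44 = 151.56 → 152
rgb(170, 196, 152) = #aac498.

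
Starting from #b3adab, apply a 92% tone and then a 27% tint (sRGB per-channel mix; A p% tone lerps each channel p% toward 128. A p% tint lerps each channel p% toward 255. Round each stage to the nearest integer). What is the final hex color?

#b3adab is rgb(179, 173, 171).
Lerp each channel 92% toward 128:
  R: 179 − 46.92 = 132.08 → 132
  G: 173 − 41.4 = 131.6 → 132
  B: 171 + 0.92×(128−171) = 171 − 39.56 = 131.44 → 131
After the tone: rgb(132, 132, 131) = #848483.
Lerp each channel 27% toward 255:
  R: 132 + 0.27×(255−132) = 132 + 33.21 = 165.21 → 165
  G: 132 + 0.27×(255−132) = 132 + 33.21 = 165.21 → 165
  B: 131 + 0.27×(255−131) = 131 + 33.48 = 164.48 → 164
rgb(165, 165, 164) = #a5a5a4.

#a5a5a4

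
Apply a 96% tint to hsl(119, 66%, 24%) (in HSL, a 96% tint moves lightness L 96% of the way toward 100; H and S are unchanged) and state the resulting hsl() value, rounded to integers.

hsl(119, 66%, 97%)

L moves 96% from 24 toward 100: 24 + 72.96 = 96.96 → 97.
H and S are unchanged.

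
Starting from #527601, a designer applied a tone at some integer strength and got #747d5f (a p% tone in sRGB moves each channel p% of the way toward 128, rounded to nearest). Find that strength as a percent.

#527601 is rgb(82, 118, 1); #747d5f is rgb(116, 125, 95).
On the B channel (widest range): 95 ≈ 1 + (p/100)(128 − 1), so p ≈ 100×(95 − 1)/(128 − 1) = 9400/127 = 74.02.
p = 74 reproduces all three channels after rounding.

74%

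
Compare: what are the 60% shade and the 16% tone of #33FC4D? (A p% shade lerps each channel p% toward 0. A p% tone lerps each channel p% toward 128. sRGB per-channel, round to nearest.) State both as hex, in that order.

#14651F, #3FE855

#33FC4D is rgb(51, 252, 77).
60% shade:
  R: 51 + 0.6×(0−51) = 51 − 30.6 = 20.4 → 20
  G: 252 + 0.6×(0−252) = 252 − 151.2 = 100.8 → 101
  B: 77 − 46.2 = 30.8 → 31
  → #14651F
16% tone:
  R: 51 + 0.16×(128−51) = 51 + 12.32 = 63.32 → 63
  G: 252 + 0.16×(128−252) = 252 − 19.84 = 232.16 → 232
  B: 77 + 0.16×(128−77) = 77 + 8.16 = 85.16 → 85
  → #3FE855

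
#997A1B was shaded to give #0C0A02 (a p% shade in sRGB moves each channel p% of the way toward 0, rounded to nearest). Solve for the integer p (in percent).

#997A1B is rgb(153, 122, 27); #0C0A02 is rgb(12, 10, 2).
On the R channel (widest range): 12 ≈ 153 + (p/100)(0 − 153), so p ≈ 100×(12 − 153)/(0 − 153) = -14100/-153 = 92.16.
p = 92 reproduces all three channels after rounding.

92%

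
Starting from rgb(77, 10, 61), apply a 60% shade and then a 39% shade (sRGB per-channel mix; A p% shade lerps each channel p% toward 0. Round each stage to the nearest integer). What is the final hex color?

Lerp each channel 60% toward 0:
  R: 77 − 46.2 = 30.8 → 31
  G: 10 + 0.6×(0−10) = 10 − 6 = 4 → 4
  B: 61 + 0.6×(0−61) = 61 − 36.6 = 24.4 → 24
After the shade: rgb(31, 4, 24) = #1F0418.
Per channel, c → c + 0.39(0 − c):
  R: 31 − 12.09 = 18.91 → 19
  G: 4 + 0.39×(0−4) = 4 − 1.56 = 2.44 → 2
  B: 24 + 0.39×(0−24) = 24 − 9.36 = 14.64 → 15
rgb(19, 2, 15) = #13020F.

#13020F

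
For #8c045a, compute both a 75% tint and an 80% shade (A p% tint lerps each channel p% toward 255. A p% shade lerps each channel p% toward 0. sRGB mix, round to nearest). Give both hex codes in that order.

#8c045a is rgb(140, 4, 90).
75% tint:
  R: 140 + 86.25 = 226.25 → 226
  G: 4 + 0.75×(255−4) = 4 + 188.25 = 192.25 → 192
  B: 90 + 123.75 = 213.75 → 214
  → #e2c0d6
80% shade:
  R: 140 − 112 = 28 → 28
  G: 4 + 0.8×(0−4) = 4 − 3.2 = 0.8 → 1
  B: 90 − 72 = 18 → 18
  → #1c0112

#e2c0d6, #1c0112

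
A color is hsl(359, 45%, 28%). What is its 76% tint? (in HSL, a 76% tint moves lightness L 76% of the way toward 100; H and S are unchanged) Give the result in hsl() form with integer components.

L moves 76% from 28 toward 100: 28 + 54.72 = 82.72 → 83.
H and S are unchanged.

hsl(359, 45%, 83%)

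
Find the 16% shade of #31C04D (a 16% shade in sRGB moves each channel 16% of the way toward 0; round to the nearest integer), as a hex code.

#31C04D is rgb(49, 192, 77).
Lerp each channel 16% toward 0:
  R: 49 + 0.16×(0−49) = 49 − 7.84 = 41.16 → 41
  G: 192 + 0.16×(0−192) = 192 − 30.72 = 161.28 → 161
  B: 77 − 12.32 = 64.68 → 65
rgb(41, 161, 65) = #29A141.

#29A141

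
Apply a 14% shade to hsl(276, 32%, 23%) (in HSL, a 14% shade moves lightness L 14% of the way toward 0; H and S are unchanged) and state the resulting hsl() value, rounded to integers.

L moves 14% from 23 toward 0: 23 − 3.22 = 19.78 → 20.
H and S are unchanged.

hsl(276, 32%, 20%)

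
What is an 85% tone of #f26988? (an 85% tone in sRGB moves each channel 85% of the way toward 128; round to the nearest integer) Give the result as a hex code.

#917d81

#f26988 is rgb(242, 105, 136).
An 85% tone moves each channel 85% toward 128:
  R: 242 + 0.85×(128−242) = 242 − 96.9 = 145.1 → 145
  G: 105 + 19.55 = 124.55 → 125
  B: 136 + 0.85×(128−136) = 136 − 6.8 = 129.2 → 129
rgb(145, 125, 129) = #917d81.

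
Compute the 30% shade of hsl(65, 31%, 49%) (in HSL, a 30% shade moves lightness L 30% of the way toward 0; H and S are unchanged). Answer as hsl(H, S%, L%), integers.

hsl(65, 31%, 34%)

L moves 30% from 49 toward 0: 49 − 14.7 = 34.3 → 34.
H and S are unchanged.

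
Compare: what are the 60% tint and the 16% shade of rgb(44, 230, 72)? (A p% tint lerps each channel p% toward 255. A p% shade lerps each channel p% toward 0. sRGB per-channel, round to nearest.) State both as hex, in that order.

60% tint:
  R: 44 + 0.6×(255−44) = 44 + 126.6 = 170.6 → 171
  G: 230 + 0.6×(255−230) = 230 + 15 = 245 → 245
  B: 72 + 109.8 = 181.8 → 182
  → #ABF5B6
16% shade:
  R: 44 + 0.16×(0−44) = 44 − 7.04 = 36.96 → 37
  G: 230 + 0.16×(0−230) = 230 − 36.8 = 193.2 → 193
  B: 72 + 0.16×(0−72) = 72 − 11.52 = 60.48 → 60
  → #25C13C

#ABF5B6, #25C13C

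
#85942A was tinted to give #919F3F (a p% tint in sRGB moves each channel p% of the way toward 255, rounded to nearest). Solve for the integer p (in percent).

10%

#85942A is rgb(133, 148, 42); #919F3F is rgb(145, 159, 63).
On the B channel (widest range): 63 ≈ 42 + (p/100)(255 − 42), so p ≈ 100×(63 − 42)/(255 − 42) = 2100/213 = 9.86.
p = 10 reproduces all three channels after rounding.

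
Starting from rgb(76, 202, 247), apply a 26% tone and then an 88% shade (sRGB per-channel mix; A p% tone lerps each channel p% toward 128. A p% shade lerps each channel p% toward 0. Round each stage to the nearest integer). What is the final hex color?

A 26% tone moves each channel 26% toward 128:
  R: 76 + 13.52 = 89.52 → 90
  G: 202 + 0.26×(128−202) = 202 − 19.24 = 182.76 → 183
  B: 247 + 0.26×(128−247) = 247 − 30.94 = 216.06 → 216
After the tone: rgb(90, 183, 216) = #5AB7D8.
Per channel, c → c + 0.88(0 − c):
  R: 90 − 79.2 = 10.8 → 11
  G: 183 + 0.88×(0−183) = 183 − 161.04 = 21.96 → 22
  B: 216 + 0.88×(0−216) = 216 − 190.08 = 25.92 → 26
rgb(11, 22, 26) = #0B161A.

#0B161A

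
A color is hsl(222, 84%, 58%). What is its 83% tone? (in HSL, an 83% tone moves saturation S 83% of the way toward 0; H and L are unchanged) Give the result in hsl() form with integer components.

S moves 83% from 84 toward 0: 84 − 69.72 = 14.28 → 14.
H and L are unchanged.

hsl(222, 14%, 58%)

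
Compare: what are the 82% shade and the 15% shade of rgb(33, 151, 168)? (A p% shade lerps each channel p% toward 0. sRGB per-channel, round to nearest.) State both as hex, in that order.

82% shade:
  R: 33 + 0.82×(0−33) = 33 − 27.06 = 5.94 → 6
  G: 151 + 0.82×(0−151) = 151 − 123.82 = 27.18 → 27
  B: 168 − 137.76 = 30.24 → 30
  → #061b1e
15% shade:
  R: 33 + 0.15×(0−33) = 33 − 4.95 = 28.05 → 28
  G: 151 + 0.15×(0−151) = 151 − 22.65 = 128.35 → 128
  B: 168 + 0.15×(0−168) = 168 − 25.2 = 142.8 → 143
  → #1c808f

#061b1e, #1c808f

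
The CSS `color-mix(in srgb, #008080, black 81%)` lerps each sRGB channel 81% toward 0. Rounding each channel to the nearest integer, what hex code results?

#001818

#008080 is rgb(0, 128, 128).
Lerp each channel 81% toward 0:
  R: 0 + 0 = 0 → 0
  G: 128 + 0.81×(0−128) = 128 − 103.68 = 24.32 → 24
  B: 128 + 0.81×(0−128) = 128 − 103.68 = 24.32 → 24
rgb(0, 24, 24) = #001818.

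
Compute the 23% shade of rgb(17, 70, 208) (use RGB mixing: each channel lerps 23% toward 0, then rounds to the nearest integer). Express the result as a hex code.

#0D36A0

Per channel, c → c + 0.23(0 − c):
  R: 17 − 3.91 = 13.09 → 13
  G: 70 + 0.23×(0−70) = 70 − 16.1 = 53.9 → 54
  B: 208 − 47.84 = 160.16 → 160
rgb(13, 54, 160) = #0D36A0.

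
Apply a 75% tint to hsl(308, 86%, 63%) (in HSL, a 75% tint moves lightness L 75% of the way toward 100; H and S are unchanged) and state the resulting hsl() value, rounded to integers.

L moves 75% from 63 toward 100: 63 + 27.75 = 90.75 → 91.
H and S are unchanged.

hsl(308, 86%, 91%)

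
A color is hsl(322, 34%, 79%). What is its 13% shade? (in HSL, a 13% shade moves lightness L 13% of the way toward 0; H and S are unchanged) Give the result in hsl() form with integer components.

hsl(322, 34%, 69%)

L moves 13% from 79 toward 0: 79 − 10.27 = 68.73 → 69.
H and S are unchanged.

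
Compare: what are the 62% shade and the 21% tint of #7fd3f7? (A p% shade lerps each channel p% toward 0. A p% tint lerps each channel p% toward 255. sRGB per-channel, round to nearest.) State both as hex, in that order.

#30505e, #9adcf9

#7fd3f7 is rgb(127, 211, 247).
62% shade:
  R: 127 + 0.62×(0−127) = 127 − 78.74 = 48.26 → 48
  G: 211 − 130.82 = 80.18 → 80
  B: 247 − 153.14 = 93.86 → 94
  → #30505e
21% tint:
  R: 127 + 0.21×(255−127) = 127 + 26.88 = 153.88 → 154
  G: 211 + 9.24 = 220.24 → 220
  B: 247 + 0.21×(255−247) = 247 + 1.68 = 248.68 → 249
  → #9adcf9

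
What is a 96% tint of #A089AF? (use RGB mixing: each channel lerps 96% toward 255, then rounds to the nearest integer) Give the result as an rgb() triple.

#A089AF is rgb(160, 137, 175).
Per channel, c → c + 0.96(255 − c):
  R: 160 + 0.96×(255−160) = 160 + 91.2 = 251.2 → 251
  G: 137 + 0.96×(255−137) = 137 + 113.28 = 250.28 → 250
  B: 175 + 76.8 = 251.8 → 252

rgb(251, 250, 252)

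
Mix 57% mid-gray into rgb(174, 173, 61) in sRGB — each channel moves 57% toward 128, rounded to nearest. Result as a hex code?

#949363

Lerp each channel 57% toward 128:
  R: 174 + 0.57×(128−174) = 174 − 26.22 = 147.78 → 148
  G: 173 + 0.57×(128−173) = 173 − 25.65 = 147.35 → 147
  B: 61 + 0.57×(128−61) = 61 + 38.19 = 99.19 → 99
rgb(148, 147, 99) = #949363.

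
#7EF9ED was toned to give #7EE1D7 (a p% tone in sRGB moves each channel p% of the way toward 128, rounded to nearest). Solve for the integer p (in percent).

20%

#7EF9ED is rgb(126, 249, 237); #7EE1D7 is rgb(126, 225, 215).
On the G channel (widest range): 225 ≈ 249 + (p/100)(128 − 249), so p ≈ 100×(225 − 249)/(128 − 249) = -2400/-121 = 19.83.
p = 20 reproduces all three channels after rounding.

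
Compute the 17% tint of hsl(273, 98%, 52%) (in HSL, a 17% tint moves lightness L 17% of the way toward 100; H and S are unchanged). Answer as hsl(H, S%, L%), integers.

L moves 17% from 52 toward 100: 52 + 8.16 = 60.16 → 60.
H and S are unchanged.

hsl(273, 98%, 60%)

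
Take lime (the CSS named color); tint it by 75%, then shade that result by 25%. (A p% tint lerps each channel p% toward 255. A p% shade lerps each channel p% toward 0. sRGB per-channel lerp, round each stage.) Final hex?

#8FBF8F

CSS lime is rgb(0, 255, 0).
Lerp each channel 75% toward 255:
  R: 0 + 0.75×(255−0) = 0 + 191.25 = 191.25 → 191
  G: 255 + 0.75×(255−255) = 255 + 0 = 255 → 255
  B: 0 + 191.25 = 191.25 → 191
After the tint: rgb(191, 255, 191) = #BFFFBF.
Per channel, c → c + 0.25(0 − c):
  R: 191 − 47.75 = 143.25 → 143
  G: 255 + 0.25×(0−255) = 255 − 63.75 = 191.25 → 191
  B: 191 − 47.75 = 143.25 → 143
rgb(143, 191, 143) = #8FBF8F.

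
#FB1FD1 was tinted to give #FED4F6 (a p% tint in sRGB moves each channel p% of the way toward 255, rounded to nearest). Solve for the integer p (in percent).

81%

#FB1FD1 is rgb(251, 31, 209); #FED4F6 is rgb(254, 212, 246).
On the G channel (widest range): 212 ≈ 31 + (p/100)(255 − 31), so p ≈ 100×(212 − 31)/(255 − 31) = 18100/224 = 80.80.
p = 81 reproduces all three channels after rounding.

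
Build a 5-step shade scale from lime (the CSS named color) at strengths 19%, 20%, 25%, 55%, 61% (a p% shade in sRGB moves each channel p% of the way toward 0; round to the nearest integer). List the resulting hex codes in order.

#00CF00, #00CC00, #00BF00, #007300, #006300

CSS lime is rgb(0, 255, 0).
19%: (0→0, 255 − 48.45 = 206.55→207, 0→0) → #00CF00
20%: (0→0, 255 − 51 = 204→204, 0→0) → #00CC00
25%: (0→0, 255 − 63.75 = 191.25→191, 0→0) → #00BF00
55%: (0→0, 255 − 140.25 = 114.75→115, 0→0) → #007300
61%: (0→0, 255 − 155.55 = 99.45→99, 0→0) → #006300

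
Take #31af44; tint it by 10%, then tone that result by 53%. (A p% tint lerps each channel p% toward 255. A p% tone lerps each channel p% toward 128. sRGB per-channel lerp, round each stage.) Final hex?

#31af44 is rgb(49, 175, 68).
Per channel, c → c + 0.1(255 − c):
  R: 49 + 0.1×(255−49) = 49 + 20.6 = 69.6 → 70
  G: 175 + 0.1×(255−175) = 175 + 8 = 183 → 183
  B: 68 + 0.1×(255−68) = 68 + 18.7 = 86.7 → 87
After the tint: rgb(70, 183, 87) = #46b757.
A 53% tone moves each channel 53% toward 128:
  R: 70 + 0.53×(128−70) = 70 + 30.74 = 100.74 → 101
  G: 183 − 29.15 = 153.85 → 154
  B: 87 + 21.73 = 108.73 → 109
rgb(101, 154, 109) = #659a6d.

#659a6d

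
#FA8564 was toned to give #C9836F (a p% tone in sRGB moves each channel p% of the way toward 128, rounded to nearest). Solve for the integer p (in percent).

#FA8564 is rgb(250, 133, 100); #C9836F is rgb(201, 131, 111).
On the R channel (widest range): 201 ≈ 250 + (p/100)(128 − 250), so p ≈ 100×(201 − 250)/(128 − 250) = -4900/-122 = 40.16.
p = 40 reproduces all three channels after rounding.

40%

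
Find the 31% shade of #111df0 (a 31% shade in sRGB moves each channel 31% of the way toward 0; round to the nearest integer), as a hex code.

#0c14a6

#111df0 is rgb(17, 29, 240).
Per channel, c → c + 0.31(0 − c):
  R: 17 + 0.31×(0−17) = 17 − 5.27 = 11.73 → 12
  G: 29 − 8.99 = 20.01 → 20
  B: 240 + 0.31×(0−240) = 240 − 74.4 = 165.6 → 166
rgb(12, 20, 166) = #0c14a6.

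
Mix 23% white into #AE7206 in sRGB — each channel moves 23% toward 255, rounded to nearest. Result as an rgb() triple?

rgb(193, 146, 63)

#AE7206 is rgb(174, 114, 6).
A 23% tint moves each channel 23% toward 255:
  R: 174 + 0.23×(255−174) = 174 + 18.63 = 192.63 → 193
  G: 114 + 32.43 = 146.43 → 146
  B: 6 + 57.27 = 63.27 → 63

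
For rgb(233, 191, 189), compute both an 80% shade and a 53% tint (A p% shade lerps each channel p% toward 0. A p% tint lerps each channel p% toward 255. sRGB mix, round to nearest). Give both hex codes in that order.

80% shade:
  R: 233 − 186.4 = 46.6 → 47
  G: 191 + 0.8×(0−191) = 191 − 152.8 = 38.2 → 38
  B: 189 + 0.8×(0−189) = 189 − 151.2 = 37.8 → 38
  → #2F2626
53% tint:
  R: 233 + 0.53×(255−233) = 233 + 11.66 = 244.66 → 245
  G: 191 + 0.53×(255−191) = 191 + 33.92 = 224.92 → 225
  B: 189 + 34.98 = 223.98 → 224
  → #F5E1E0

#2F2626, #F5E1E0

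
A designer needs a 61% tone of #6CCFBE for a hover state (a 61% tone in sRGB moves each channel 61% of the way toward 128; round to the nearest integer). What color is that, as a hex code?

#789F98

#6CCFBE is rgb(108, 207, 190).
Per channel, c → c + 0.61(128 − c):
  R: 108 + 12.2 = 120.2 → 120
  G: 207 + 0.61×(128−207) = 207 − 48.19 = 158.81 → 159
  B: 190 + 0.61×(128−190) = 190 − 37.82 = 152.18 → 152
rgb(120, 159, 152) = #789F98.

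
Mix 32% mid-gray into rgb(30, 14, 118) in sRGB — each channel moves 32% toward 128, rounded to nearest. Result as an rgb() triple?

Lerp each channel 32% toward 128:
  R: 30 + 0.32×(128−30) = 30 + 31.36 = 61.36 → 61
  G: 14 + 36.48 = 50.48 → 50
  B: 118 + 0.32×(128−118) = 118 + 3.2 = 121.2 → 121

rgb(61, 50, 121)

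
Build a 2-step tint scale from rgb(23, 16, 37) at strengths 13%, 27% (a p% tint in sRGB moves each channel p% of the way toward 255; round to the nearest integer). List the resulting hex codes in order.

13%: (23 + 30.16 = 53.16→53, 16 + 31.07 = 47.07→47, 37 + 28.34 = 65.34→65) → #352f41
27%: (23 + 62.64 = 85.64→86, 16 + 64.53 = 80.53→81, 37 + 58.86 = 95.86→96) → #565160

#352f41, #565160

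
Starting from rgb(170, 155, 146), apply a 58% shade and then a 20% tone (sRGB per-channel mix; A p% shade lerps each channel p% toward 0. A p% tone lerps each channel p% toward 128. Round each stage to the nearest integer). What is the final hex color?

#524E4A

Per channel, c → c + 0.58(0 − c):
  R: 170 + 0.58×(0−170) = 170 − 98.6 = 71.4 → 71
  G: 155 − 89.9 = 65.1 → 65
  B: 146 + 0.58×(0−146) = 146 − 84.68 = 61.32 → 61
After the shade: rgb(71, 65, 61) = #47413D.
Per channel, c → c + 0.2(128 − c):
  R: 71 + 11.4 = 82.4 → 82
  G: 65 + 12.6 = 77.6 → 78
  B: 61 + 13.4 = 74.4 → 74
rgb(82, 78, 74) = #524E4A.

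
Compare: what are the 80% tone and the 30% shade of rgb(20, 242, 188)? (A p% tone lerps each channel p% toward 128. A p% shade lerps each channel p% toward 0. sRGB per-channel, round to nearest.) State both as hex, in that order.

#6A978C, #0EA984

80% tone:
  R: 20 + 86.4 = 106.4 → 106
  G: 242 − 91.2 = 150.8 → 151
  B: 188 + 0.8×(128−188) = 188 − 48 = 140 → 140
  → #6A978C
30% shade:
  R: 20 + 0.3×(0−20) = 20 − 6 = 14 → 14
  G: 242 − 72.6 = 169.4 → 169
  B: 188 − 56.4 = 131.6 → 132
  → #0EA984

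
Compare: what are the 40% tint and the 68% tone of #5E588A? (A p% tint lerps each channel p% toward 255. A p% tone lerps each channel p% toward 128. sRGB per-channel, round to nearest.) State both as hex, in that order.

#5E588A is rgb(94, 88, 138).
40% tint:
  R: 94 + 64.4 = 158.4 → 158
  G: 88 + 0.4×(255−88) = 88 + 66.8 = 154.8 → 155
  B: 138 + 0.4×(255−138) = 138 + 46.8 = 184.8 → 185
  → #9E9BB9
68% tone:
  R: 94 + 0.68×(128−94) = 94 + 23.12 = 117.12 → 117
  G: 88 + 0.68×(128−88) = 88 + 27.2 = 115.2 → 115
  B: 138 + 0.68×(128−138) = 138 − 6.8 = 131.2 → 131
  → #757383

#9E9BB9, #757383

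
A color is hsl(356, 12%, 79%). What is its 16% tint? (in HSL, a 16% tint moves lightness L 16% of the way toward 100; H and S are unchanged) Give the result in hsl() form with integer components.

L moves 16% from 79 toward 100: 79 + 3.36 = 82.36 → 82.
H and S are unchanged.

hsl(356, 12%, 82%)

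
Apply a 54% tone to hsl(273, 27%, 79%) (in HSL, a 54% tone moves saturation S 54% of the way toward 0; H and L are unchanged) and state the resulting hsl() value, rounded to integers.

S moves 54% from 27 toward 0: 27 − 14.58 = 12.42 → 12.
H and L are unchanged.

hsl(273, 12%, 79%)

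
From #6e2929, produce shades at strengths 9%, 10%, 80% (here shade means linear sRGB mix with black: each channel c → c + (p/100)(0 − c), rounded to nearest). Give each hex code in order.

#6e2929 is rgb(110, 41, 41).
9%: (110 − 9.9 = 100.1→100, 41 − 3.69 = 37.31→37, 41 − 3.69 = 37.31→37) → #642525
10%: (110 − 11 = 99→99, 41 − 4.1 = 36.9→37, 41 − 4.1 = 36.9→37) → #632525
80%: (110 − 88 = 22→22, 41 − 32.8 = 8.2→8, 41 − 32.8 = 8.2→8) → #160808

#642525, #632525, #160808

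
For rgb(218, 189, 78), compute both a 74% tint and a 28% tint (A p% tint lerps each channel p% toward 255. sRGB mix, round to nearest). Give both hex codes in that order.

#F5EED1, #E4CF80

74% tint:
  R: 218 + 0.74×(255−218) = 218 + 27.38 = 245.38 → 245
  G: 189 + 0.74×(255−189) = 189 + 48.84 = 237.84 → 238
  B: 78 + 0.74×(255−78) = 78 + 130.98 = 208.98 → 209
  → #F5EED1
28% tint:
  R: 218 + 10.36 = 228.36 → 228
  G: 189 + 0.28×(255−189) = 189 + 18.48 = 207.48 → 207
  B: 78 + 0.28×(255−78) = 78 + 49.56 = 127.56 → 128
  → #E4CF80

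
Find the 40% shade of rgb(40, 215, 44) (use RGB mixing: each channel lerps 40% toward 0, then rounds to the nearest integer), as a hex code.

Per channel, c → c + 0.4(0 − c):
  R: 40 + 0.4×(0−40) = 40 − 16 = 24 → 24
  G: 215 − 86 = 129 → 129
  B: 44 − 17.6 = 26.4 → 26
rgb(24, 129, 26) = #18811A.

#18811A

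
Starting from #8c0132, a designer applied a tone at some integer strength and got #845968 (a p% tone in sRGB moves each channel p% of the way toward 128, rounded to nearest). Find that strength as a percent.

#8c0132 is rgb(140, 1, 50); #845968 is rgb(132, 89, 104).
On the G channel (widest range): 89 ≈ 1 + (p/100)(128 − 1), so p ≈ 100×(89 − 1)/(128 − 1) = 8800/127 = 69.29.
p = 69 reproduces all three channels after rounding.

69%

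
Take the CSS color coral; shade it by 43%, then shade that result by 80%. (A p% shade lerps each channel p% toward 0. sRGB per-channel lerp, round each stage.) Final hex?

CSS coral is rgb(255, 127, 80).
Per channel, c → c + 0.43(0 − c):
  R: 255 − 109.65 = 145.35 → 145
  G: 127 − 54.61 = 72.39 → 72
  B: 80 − 34.4 = 45.6 → 46
After the shade: rgb(145, 72, 46) = #91482e.
Lerp each channel 80% toward 0:
  R: 145 − 116 = 29 → 29
  G: 72 + 0.8×(0−72) = 72 − 57.6 = 14.4 → 14
  B: 46 + 0.8×(0−46) = 46 − 36.8 = 9.2 → 9
rgb(29, 14, 9) = #1d0e09.

#1d0e09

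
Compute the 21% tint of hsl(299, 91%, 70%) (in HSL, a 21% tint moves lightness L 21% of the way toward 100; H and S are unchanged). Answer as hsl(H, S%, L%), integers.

L moves 21% from 70 toward 100: 70 + 6.3 = 76.3 → 76.
H and S are unchanged.

hsl(299, 91%, 76%)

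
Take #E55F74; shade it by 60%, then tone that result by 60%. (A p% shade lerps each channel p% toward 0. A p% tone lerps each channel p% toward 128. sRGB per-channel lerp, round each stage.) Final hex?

#E55F74 is rgb(229, 95, 116).
Per channel, c → c + 0.6(0 − c):
  R: 229 − 137.4 = 91.6 → 92
  G: 95 + 0.6×(0−95) = 95 − 57 = 38 → 38
  B: 116 − 69.6 = 46.4 → 46
After the shade: rgb(92, 38, 46) = #5C262E.
A 60% tone moves each channel 60% toward 128:
  R: 92 + 0.6×(128−92) = 92 + 21.6 = 113.6 → 114
  G: 38 + 54 = 92 → 92
  B: 46 + 0.6×(128−46) = 46 + 49.2 = 95.2 → 95
rgb(114, 92, 95) = #725C5F.

#725C5F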